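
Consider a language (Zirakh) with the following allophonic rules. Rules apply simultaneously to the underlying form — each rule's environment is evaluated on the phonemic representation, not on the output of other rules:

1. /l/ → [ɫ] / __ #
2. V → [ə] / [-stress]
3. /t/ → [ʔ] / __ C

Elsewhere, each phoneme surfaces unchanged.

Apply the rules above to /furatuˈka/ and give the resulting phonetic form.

Rule 2 applies to /u/ (between /f/ and /r/: in an unstressed syllable) → [ə].
/a/ — between /r/ and /t/, in an unstressed syllable — surfaces as [ə] (rule 2).
/t/ — between /a/ and /u/; rule 3 does not apply here → [t].
Rule 2 applies to /u/ (between /t/ and /k/: in an unstressed syllable) → [ə].
/a/ — word-final; rule 2 does not apply here → [a].

[fərətəˈka]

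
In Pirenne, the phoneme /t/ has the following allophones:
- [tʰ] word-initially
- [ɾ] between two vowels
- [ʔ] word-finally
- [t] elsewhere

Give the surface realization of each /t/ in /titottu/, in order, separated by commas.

[tʰ], [ɾ], [t], [t]

Occurrence 1 (position 1): word-initially → [tʰ].
Occurrence 2 (position 3): between two vowels → [ɾ].
Occurrence 3 (position 5): no conditioning environment matches → elsewhere allophone [t].
Occurrence 4 (position 6): no conditioning environment matches → elsewhere allophone [t].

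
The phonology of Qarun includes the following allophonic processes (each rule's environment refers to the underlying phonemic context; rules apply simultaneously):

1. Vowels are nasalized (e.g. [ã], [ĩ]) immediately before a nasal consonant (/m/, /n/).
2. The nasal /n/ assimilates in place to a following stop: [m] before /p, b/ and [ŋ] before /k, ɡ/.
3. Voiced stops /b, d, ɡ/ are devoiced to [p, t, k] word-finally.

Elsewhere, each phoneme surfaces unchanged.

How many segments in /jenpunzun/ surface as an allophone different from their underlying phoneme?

Segments that undergo a rule: /e/ → [ẽ] (rule 1); /n/ → [m] (rule 2); /u/ → [ũ] (rule 1); /u/ → [ũ] (rule 1).
All other segments surface unchanged.

4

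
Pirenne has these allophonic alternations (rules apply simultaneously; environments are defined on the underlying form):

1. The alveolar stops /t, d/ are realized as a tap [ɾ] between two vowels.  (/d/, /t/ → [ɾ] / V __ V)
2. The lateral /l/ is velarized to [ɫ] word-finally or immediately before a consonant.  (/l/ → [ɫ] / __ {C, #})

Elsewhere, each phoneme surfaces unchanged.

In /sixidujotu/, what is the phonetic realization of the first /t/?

[ɾ]

/t/ (between /o/ and /u/) occurs between two vowels → [ɾ] by rule 1.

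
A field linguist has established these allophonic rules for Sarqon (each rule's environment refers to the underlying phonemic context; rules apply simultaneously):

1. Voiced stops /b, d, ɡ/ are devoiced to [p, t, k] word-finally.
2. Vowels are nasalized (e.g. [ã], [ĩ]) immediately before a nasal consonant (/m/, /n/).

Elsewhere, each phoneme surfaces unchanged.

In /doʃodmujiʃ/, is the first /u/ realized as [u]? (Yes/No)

Yes

/u/ — between /m/ and /j/; rule 2 does not apply here → [u].
The actual realization is [u], which matches [u].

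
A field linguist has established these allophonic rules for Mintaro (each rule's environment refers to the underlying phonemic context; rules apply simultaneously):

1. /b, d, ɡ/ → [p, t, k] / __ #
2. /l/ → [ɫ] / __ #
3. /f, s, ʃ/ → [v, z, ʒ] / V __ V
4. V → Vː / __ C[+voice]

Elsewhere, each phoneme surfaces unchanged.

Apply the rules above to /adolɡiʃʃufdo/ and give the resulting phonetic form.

[aːdoːlɡiʃʃufdo]

/a/ (word-initial) occurs before a voiced consonant → [aː] by rule 4.
/d/ (between /a/ and /o/) fails the environment for rule 1, so it stays [d].
/o/ (between /d/ and /l/): before a voiced consonant, so rule 4 applies → [oː].
/l/ (between /o/ and /ɡ/) fails the environment for rule 2, so it stays [l].
/ɡ/ (between /l/ and /i/): rule 1 targets it, but not word-finally → unchanged [ɡ].
/i/ — between /ɡ/ and /ʃ/; rule 4 does not apply here → [i].
/ʃ/ (between /i/ and /ʃ/): rule 3 targets it, but not between two vowels → unchanged [ʃ].
/ʃ/ (between /ʃ/ and /u/) is in the target of rule 3 but the environment (between two vowels) is not met → [ʃ].
/u/ (between /ʃ/ and /f/): rule 4 targets it, but not before a voiced consonant → unchanged [u].
/f/ — between /u/ and /d/; rule 3 does not apply here → [f].
/d/ (between /f/ and /o/) is in the target of rule 1 but the environment (word-finally) is not met → [d].
/o/ (word-final): rule 4 targets it, but not before a voiced consonant → unchanged [o].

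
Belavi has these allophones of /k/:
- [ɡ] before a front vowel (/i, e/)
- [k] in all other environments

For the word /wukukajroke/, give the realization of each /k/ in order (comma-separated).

Occurrence 1 (position 3): no conditioning environment matches → elsewhere allophone [k].
Occurrence 2 (position 5): no conditioning environment matches → elsewhere allophone [k].
Occurrence 3 (position 10): before a front vowel (/i, e/) → [ɡ].

[k], [k], [ɡ]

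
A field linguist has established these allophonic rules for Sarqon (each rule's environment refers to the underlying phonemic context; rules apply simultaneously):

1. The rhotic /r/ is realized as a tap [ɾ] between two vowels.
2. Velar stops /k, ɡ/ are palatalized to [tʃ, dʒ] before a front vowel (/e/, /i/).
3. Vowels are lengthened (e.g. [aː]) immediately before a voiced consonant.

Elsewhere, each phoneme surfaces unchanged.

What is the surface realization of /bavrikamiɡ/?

[baːvrikaːmiːɡ]

/b/ stays [b].
/a/ — between /b/ and /v/, before a voiced consonant — surfaces as [aː] (rule 3).
/v/ — not in any rule's target class → [v].
/r/ (between /v/ and /i/) is in the target of rule 1 but the environment (between two vowels) is not met → [r].
/i/ (between /r/ and /k/) fails the environment for rule 3, so it stays [i].
/k/ (between /i/ and /a/) fails the environment for rule 2, so it stays [k].
Rule 3 applies to /a/ (between /k/ and /m/: before a voiced consonant) → [aː].
/m/ (between /a/ and /i/) is unaffected → [m].
Rule 3 applies to /i/ (between /m/ and /ɡ/: before a voiced consonant) → [iː].
/ɡ/ — word-final; rule 2 does not apply here → [ɡ].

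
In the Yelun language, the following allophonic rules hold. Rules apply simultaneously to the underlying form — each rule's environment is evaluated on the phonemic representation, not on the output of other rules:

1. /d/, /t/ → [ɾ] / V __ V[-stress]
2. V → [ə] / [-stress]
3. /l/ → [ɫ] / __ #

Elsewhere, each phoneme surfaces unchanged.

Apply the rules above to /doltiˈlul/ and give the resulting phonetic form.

[dəltəˈluɫ]

/d/ (word-initial) fails the environment for rule 1, so it stays [d].
Rule 2 applies to /o/ (between /d/ and /l/: in an unstressed syllable) → [ə].
/l/ — between /o/ and /t/; rule 3 does not apply here → [l].
/t/ (between /l/ and /i/) fails the environment for rule 1, so it stays [t].
/i/ (between /t/ and /l/) occurs in an unstressed syllable → [ə] by rule 2.
/l/ (between /i/ and /u/) fails the environment for rule 3, so it stays [l].
/u/ (between /l/ and /l/) is in the target of rule 2 but the environment (in an unstressed syllable) is not met → [u].
/l/ (word-final): word-finally, so rule 3 applies → [ɫ].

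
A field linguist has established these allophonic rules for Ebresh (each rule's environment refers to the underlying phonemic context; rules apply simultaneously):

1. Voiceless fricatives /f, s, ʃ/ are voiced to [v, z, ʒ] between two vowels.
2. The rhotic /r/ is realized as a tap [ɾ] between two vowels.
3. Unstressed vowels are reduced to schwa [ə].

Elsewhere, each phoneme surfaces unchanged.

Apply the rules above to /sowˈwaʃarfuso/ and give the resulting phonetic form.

[səwˈwaʒərfəzə]

/s/ (word-initial) fails the environment for rule 1, so it stays [s].
Rule 3 applies to /o/ (between /s/ and /w/: in an unstressed syllable) → [ə].
/w/ (between /o/ and /w/) is unaffected → [w].
/w/ (between /w/ and /a/) is unaffected → [w].
/a/ (between /w/ and /ʃ/) is in the target of rule 3 but the environment (in an unstressed syllable) is not met → [a].
/ʃ/ meets the environment for rule 1 (between two vowels) → [ʒ].
/a/ meets the environment for rule 3 (in an unstressed syllable) → [ə].
/r/ — between /a/ and /f/; rule 2 does not apply here → [r].
/f/ — between /r/ and /u/; rule 1 does not apply here → [f].
/u/ (between /f/ and /s/): in an unstressed syllable, so rule 3 applies → [ə].
/s/ (between /u/ and /o/) occurs between two vowels → [z] by rule 1.
/o/ (word-final) occurs in an unstressed syllable → [ə] by rule 3.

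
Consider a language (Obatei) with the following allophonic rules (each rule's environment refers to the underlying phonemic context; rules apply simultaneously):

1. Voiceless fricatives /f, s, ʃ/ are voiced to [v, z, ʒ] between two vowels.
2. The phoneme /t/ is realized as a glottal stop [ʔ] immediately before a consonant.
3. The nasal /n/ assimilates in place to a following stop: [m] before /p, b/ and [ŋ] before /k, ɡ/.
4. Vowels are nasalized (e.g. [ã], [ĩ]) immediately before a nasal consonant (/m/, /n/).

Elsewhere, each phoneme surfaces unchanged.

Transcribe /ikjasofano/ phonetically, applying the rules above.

/i/ (word-initial) is in the target of rule 4 but the environment (before a nasal consonant) is not met → [i].
/k/ — not in any rule's target class → [k].
/j/ (between /k/ and /a/) is unaffected → [j].
/a/ (between /j/ and /s/) is in the target of rule 4 but the environment (before a nasal consonant) is not met → [a].
Rule 1 applies to /s/ (between /a/ and /o/: between two vowels) → [z].
/o/ (between /s/ and /f/) fails the environment for rule 4, so it stays [o].
Rule 1 applies to /f/ (between /o/ and /a/: between two vowels) → [v].
/a/ meets the environment for rule 4 (before a nasal consonant) → [ã].
/n/ (between /a/ and /o/): rule 3 targets it, but not before a labial or velar stop → unchanged [n].
/o/ — word-final; rule 4 does not apply here → [o].

[ikjazovãno]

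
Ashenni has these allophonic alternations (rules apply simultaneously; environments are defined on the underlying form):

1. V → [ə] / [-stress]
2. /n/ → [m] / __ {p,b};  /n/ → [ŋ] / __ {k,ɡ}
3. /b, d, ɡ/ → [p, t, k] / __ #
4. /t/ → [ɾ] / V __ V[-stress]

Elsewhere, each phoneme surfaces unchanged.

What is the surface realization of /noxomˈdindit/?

/n/ (word-initial) is in the target of rule 2 but the environment (before a labial or velar stop) is not met → [n].
Rule 1 applies to /o/ (between /n/ and /x/: in an unstressed syllable) → [ə].
/x/ (between /o/ and /o/): no rule targets it → [x].
/o/ meets the environment for rule 1 (in an unstressed syllable) → [ə].
/m/ (between /o/ and /d/) is unaffected → [m].
/d/ — between /m/ and /i/; rule 3 does not apply here → [d].
/i/ (between /d/ and /n/) is in the target of rule 1 but the environment (in an unstressed syllable) is not met → [i].
/n/ (between /i/ and /d/): rule 2 targets it, but not before a labial or velar stop → unchanged [n].
/d/ (between /n/ and /i/) is in the target of rule 3 but the environment (word-finally) is not met → [d].
Rule 1 applies to /i/ (between /d/ and /t/: in an unstressed syllable) → [ə].
/t/ (word-final) fails the environment for rule 4, so it stays [t].

[nəxəmˈdindət]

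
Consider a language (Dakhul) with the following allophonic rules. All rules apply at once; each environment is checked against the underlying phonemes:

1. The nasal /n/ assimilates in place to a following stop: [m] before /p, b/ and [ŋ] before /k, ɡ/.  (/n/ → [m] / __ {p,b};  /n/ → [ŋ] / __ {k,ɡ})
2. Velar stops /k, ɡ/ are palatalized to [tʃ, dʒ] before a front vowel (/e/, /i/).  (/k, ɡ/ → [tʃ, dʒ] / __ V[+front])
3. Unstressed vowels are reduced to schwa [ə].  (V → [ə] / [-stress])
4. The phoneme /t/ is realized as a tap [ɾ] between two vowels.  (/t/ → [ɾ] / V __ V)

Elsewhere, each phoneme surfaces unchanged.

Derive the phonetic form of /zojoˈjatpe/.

/o/ (between /z/ and /j/) occurs in an unstressed syllable → [ə] by rule 3.
/o/ (between /j/ and /j/): in an unstressed syllable, so rule 3 applies → [ə].
/a/ (between /j/ and /t/): rule 3 targets it, but not in an unstressed syllable → unchanged [a].
/t/ (between /a/ and /p/) is in the target of rule 4 but the environment (between two vowels) is not met → [t].
/e/ (word-final): in an unstressed syllable, so rule 3 applies → [ə].

[zəjəˈjatpə]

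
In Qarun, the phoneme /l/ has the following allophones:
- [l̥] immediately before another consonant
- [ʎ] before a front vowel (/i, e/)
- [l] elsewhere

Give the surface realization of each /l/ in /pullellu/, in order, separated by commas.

[l̥], [ʎ], [l̥], [l]

Occurrence 1 (position 3): immediately before another consonant → [l̥].
Occurrence 2 (position 4): before a front vowel (/i, e/) → [ʎ].
Occurrence 3 (position 6): immediately before another consonant → [l̥].
Occurrence 4 (position 7): no conditioning environment matches → elsewhere allophone [l].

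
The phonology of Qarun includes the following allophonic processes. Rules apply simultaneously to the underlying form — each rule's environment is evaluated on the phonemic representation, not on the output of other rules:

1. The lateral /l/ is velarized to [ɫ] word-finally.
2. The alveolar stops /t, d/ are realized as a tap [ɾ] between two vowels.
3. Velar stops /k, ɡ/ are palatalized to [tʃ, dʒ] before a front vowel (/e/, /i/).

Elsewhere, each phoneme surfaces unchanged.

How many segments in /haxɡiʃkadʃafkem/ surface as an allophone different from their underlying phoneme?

Segments that undergo a rule: /ɡ/ → [dʒ] (rule 3); /k/ → [tʃ] (rule 3).
All other segments surface unchanged.

2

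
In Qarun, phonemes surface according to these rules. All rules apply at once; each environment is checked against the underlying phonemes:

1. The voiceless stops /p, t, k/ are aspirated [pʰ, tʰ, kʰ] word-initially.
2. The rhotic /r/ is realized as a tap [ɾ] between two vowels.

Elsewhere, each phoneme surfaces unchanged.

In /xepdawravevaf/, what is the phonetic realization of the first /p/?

/p/ — between /e/ and /d/; rule 1 does not apply here → [p].

[p]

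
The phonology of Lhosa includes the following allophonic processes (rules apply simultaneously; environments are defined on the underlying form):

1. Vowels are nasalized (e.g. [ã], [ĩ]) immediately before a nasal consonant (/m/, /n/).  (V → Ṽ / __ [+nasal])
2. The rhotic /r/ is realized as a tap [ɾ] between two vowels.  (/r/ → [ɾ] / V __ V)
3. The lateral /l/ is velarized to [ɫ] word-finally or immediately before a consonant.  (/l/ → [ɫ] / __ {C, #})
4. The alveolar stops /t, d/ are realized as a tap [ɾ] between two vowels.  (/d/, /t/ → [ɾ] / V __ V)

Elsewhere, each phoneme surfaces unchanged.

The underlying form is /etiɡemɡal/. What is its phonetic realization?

[eɾiɡẽmɡaɫ]

/e/ — word-initial; rule 1 does not apply here → [e].
/t/ (between /e/ and /i/) occurs between two vowels → [ɾ] by rule 4.
/i/ (between /t/ and /ɡ/) fails the environment for rule 1, so it stays [i].
/ɡ/ (between /i/ and /e/) is unaffected → [ɡ].
/e/ — between /ɡ/ and /m/, before a nasal consonant — surfaces as [ẽ] (rule 1).
/m/ (between /e/ and /ɡ/): no rule targets it → [m].
/ɡ/ (between /m/ and /a/): no rule targets it → [ɡ].
/a/ (between /ɡ/ and /l/) fails the environment for rule 1, so it stays [a].
/l/ (word-final) occurs word-finally or immediately before a consonant → [ɫ] by rule 3.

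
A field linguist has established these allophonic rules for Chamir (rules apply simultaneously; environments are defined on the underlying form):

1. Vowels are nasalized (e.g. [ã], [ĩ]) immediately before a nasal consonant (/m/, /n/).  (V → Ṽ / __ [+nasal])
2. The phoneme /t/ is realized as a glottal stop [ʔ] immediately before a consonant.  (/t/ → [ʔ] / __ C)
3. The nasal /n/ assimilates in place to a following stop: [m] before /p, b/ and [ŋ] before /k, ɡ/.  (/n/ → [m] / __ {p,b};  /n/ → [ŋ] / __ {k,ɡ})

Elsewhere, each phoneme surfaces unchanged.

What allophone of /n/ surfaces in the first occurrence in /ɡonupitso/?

/n/ (between /o/ and /u/) fails the environment for rule 3, so it stays [n].

[n]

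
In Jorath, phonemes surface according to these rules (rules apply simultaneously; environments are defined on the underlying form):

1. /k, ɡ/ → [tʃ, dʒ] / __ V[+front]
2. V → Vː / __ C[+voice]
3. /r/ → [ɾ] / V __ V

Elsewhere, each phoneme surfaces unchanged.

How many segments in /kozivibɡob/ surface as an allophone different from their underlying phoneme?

4

Segments that undergo a rule: /o/ → [oː] (rule 2); /i/ → [iː] (rule 2); /i/ → [iː] (rule 2); /o/ → [oː] (rule 2).
All other segments surface unchanged.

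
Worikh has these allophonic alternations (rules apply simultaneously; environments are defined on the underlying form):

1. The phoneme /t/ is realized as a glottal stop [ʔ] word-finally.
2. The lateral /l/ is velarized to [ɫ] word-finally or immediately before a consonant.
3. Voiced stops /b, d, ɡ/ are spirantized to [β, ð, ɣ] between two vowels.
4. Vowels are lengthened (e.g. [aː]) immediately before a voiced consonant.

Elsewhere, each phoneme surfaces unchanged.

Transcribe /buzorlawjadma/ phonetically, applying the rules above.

/b/ (word-initial) is in the target of rule 3 but the environment (between two vowels) is not met → [b].
/u/ (between /b/ and /z/): before a voiced consonant, so rule 4 applies → [uː].
/z/ (between /u/ and /o/): no rule targets it → [z].
Rule 4 applies to /o/ (between /z/ and /r/: before a voiced consonant) → [oː].
/r/ (between /o/ and /l/): no rule targets it → [r].
/l/ — between /r/ and /a/; rule 2 does not apply here → [l].
/a/ meets the environment for rule 4 (before a voiced consonant) → [aː].
/w/ (between /a/ and /j/): no rule targets it → [w].
/j/ stays [j].
/a/ (between /j/ and /d/): before a voiced consonant, so rule 4 applies → [aː].
/d/ (between /a/ and /m/) is in the target of rule 3 but the environment (between two vowels) is not met → [d].
/m/ (between /d/ and /a/) is unaffected → [m].
/a/ (word-final) is in the target of rule 4 but the environment (before a voiced consonant) is not met → [a].

[buːzoːrlaːwjaːdma]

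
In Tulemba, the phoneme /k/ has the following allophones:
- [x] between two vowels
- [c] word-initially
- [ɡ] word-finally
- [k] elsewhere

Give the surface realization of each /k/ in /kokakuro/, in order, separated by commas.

Occurrence 1 (position 1): word-initially → [c].
Occurrence 2 (position 3): between two vowels → [x].
Occurrence 3 (position 5): between two vowels → [x].

[c], [x], [x]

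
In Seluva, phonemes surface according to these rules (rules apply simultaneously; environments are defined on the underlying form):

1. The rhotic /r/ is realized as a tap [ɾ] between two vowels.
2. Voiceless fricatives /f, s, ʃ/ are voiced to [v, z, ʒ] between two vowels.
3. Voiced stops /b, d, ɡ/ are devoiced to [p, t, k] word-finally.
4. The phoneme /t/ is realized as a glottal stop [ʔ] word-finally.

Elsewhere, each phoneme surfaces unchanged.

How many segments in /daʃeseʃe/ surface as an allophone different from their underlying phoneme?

3

Segments that undergo a rule: /ʃ/ → [ʒ] (rule 2); /s/ → [z] (rule 2); /ʃ/ → [ʒ] (rule 2).
All other segments surface unchanged.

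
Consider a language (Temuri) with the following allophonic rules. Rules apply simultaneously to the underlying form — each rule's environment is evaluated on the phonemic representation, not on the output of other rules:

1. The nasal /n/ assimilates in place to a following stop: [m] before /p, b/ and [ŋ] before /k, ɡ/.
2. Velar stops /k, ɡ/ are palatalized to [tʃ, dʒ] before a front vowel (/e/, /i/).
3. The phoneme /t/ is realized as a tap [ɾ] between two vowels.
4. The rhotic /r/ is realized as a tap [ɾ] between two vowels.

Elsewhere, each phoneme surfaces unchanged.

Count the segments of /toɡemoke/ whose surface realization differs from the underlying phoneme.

2

Segments that undergo a rule: /ɡ/ → [dʒ] (rule 2); /k/ → [tʃ] (rule 2).
All other segments surface unchanged.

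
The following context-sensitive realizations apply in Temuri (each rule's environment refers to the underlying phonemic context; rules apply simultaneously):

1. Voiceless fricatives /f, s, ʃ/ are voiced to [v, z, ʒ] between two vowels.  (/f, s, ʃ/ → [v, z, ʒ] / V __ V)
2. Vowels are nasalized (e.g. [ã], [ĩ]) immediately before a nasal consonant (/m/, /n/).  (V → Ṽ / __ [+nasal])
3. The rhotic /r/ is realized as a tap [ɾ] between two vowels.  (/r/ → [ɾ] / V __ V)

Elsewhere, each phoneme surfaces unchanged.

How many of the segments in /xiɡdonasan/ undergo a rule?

Segments that undergo a rule: /o/ → [õ] (rule 2); /s/ → [z] (rule 1); /a/ → [ã] (rule 2).
All other segments surface unchanged.

3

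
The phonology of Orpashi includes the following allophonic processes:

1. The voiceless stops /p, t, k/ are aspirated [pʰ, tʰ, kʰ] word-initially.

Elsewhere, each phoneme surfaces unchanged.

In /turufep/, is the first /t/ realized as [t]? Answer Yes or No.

/t/ meets the environment for rule 1 (word-initially) → [tʰ].
The actual realization is [tʰ], not [t].

No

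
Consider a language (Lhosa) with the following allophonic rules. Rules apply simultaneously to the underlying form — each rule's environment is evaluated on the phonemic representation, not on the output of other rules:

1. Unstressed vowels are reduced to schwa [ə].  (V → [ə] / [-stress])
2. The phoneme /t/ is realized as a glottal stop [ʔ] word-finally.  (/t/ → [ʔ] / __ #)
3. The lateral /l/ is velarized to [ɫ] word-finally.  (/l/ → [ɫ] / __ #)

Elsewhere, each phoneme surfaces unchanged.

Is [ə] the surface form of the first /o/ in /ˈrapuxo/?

Yes

/o/ — word-final, in an unstressed syllable — surfaces as [ə] (rule 1).
The actual realization is [ə], which matches [ə].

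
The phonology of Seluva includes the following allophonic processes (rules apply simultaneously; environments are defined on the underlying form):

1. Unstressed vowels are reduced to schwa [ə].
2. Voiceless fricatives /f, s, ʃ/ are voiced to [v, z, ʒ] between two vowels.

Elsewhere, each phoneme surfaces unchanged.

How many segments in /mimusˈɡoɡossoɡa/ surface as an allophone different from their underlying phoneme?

Segments that undergo a rule: /i/ → [ə] (rule 1); /u/ → [ə] (rule 1); /o/ → [ə] (rule 1); /o/ → [ə] (rule 1); /a/ → [ə] (rule 1).
All other segments surface unchanged.

5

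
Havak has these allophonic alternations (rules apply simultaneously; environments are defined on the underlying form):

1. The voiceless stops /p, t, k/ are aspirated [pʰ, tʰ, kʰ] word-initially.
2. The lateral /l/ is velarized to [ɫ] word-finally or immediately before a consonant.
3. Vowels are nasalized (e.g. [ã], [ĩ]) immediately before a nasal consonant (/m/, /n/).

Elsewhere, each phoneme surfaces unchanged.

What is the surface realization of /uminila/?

/u/ meets the environment for rule 3 (before a nasal consonant) → [ũ].
/m/ stays [m].
/i/ (between /m/ and /n/) occurs before a nasal consonant → [ĩ] by rule 3.
/n/ (between /i/ and /i/): no rule targets it → [n].
/i/ — between /n/ and /l/; rule 3 does not apply here → [i].
/l/ (between /i/ and /a/): rule 2 targets it, but not word-finally or immediately before a consonant → unchanged [l].
/a/ (word-final) fails the environment for rule 3, so it stays [a].

[ũmĩnila]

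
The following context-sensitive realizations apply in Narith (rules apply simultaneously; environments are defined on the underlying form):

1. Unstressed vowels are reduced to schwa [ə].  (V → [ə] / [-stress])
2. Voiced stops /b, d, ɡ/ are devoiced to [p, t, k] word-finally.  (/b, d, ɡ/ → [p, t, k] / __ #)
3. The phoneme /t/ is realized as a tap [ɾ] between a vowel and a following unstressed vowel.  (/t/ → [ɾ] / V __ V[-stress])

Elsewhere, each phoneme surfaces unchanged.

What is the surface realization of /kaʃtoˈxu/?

/k/ (word-initial) is unaffected → [k].
/a/ — between /k/ and /ʃ/, in an unstressed syllable — surfaces as [ə] (rule 1).
/ʃ/ stays [ʃ].
/t/ (between /ʃ/ and /o/) is in the target of rule 3 but the environment (between a vowel and a following unstressed vowel) is not met → [t].
/o/ meets the environment for rule 1 (in an unstressed syllable) → [ə].
/x/ — not in any rule's target class → [x].
/u/ (word-final) is in the target of rule 1 but the environment (in an unstressed syllable) is not met → [u].

[kəʃtəˈxu]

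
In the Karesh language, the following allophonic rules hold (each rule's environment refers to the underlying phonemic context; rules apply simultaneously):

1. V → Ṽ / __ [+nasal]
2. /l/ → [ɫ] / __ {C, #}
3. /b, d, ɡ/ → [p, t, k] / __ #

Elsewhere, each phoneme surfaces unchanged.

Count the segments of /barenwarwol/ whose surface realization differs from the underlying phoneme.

Segments that undergo a rule: /e/ → [ẽ] (rule 1); /l/ → [ɫ] (rule 2).
All other segments surface unchanged.

2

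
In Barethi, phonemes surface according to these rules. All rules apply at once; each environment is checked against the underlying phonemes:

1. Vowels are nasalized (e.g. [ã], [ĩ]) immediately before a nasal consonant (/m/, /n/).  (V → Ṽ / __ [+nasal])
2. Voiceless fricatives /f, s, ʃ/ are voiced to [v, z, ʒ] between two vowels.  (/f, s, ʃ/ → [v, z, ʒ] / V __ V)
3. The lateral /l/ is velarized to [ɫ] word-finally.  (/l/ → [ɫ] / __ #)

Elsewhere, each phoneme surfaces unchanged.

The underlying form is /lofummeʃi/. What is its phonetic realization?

/l/ (word-initial): rule 3 targets it, but not word-finally → unchanged [l].
/o/ (between /l/ and /f/): rule 1 targets it, but not before a nasal consonant → unchanged [o].
/f/ (between /o/ and /u/): between two vowels, so rule 2 applies → [v].
Rule 1 applies to /u/ (between /f/ and /m/: before a nasal consonant) → [ũ].
/m/ stays [m].
/m/ (between /m/ and /e/): no rule targets it → [m].
/e/ (between /m/ and /ʃ/) is in the target of rule 1 but the environment (before a nasal consonant) is not met → [e].
/ʃ/ (between /e/ and /i/): between two vowels, so rule 2 applies → [ʒ].
/i/ (word-final) is in the target of rule 1 but the environment (before a nasal consonant) is not met → [i].

[lovũmmeʒi]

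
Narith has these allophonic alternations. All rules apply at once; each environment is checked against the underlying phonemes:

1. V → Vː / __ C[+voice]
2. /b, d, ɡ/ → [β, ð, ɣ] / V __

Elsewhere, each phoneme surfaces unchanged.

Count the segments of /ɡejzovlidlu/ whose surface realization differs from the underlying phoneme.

4

Segments that undergo a rule: /e/ → [eː] (rule 1); /o/ → [oː] (rule 1); /i/ → [iː] (rule 1); /d/ → [ð] (rule 2).
All other segments surface unchanged.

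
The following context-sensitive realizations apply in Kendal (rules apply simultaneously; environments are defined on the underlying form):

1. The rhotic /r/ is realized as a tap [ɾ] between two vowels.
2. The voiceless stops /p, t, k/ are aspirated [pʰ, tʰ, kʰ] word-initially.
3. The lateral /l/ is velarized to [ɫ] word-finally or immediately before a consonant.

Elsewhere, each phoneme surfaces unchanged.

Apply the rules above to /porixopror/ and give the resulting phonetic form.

/p/ (word-initial) occurs word-initially → [pʰ] by rule 2.
/o/ (between /p/ and /r/) is unaffected → [o].
Rule 1 applies to /r/ (between /o/ and /i/: between two vowels) → [ɾ].
/i/ (between /r/ and /x/): no rule targets it → [i].
/x/ (between /i/ and /o/) is unaffected → [x].
/o/ stays [o].
/p/ (between /o/ and /r/) fails the environment for rule 2, so it stays [p].
/r/ (between /p/ and /o/) is in the target of rule 1 but the environment (between two vowels) is not met → [r].
/o/ stays [o].
/r/ — word-final; rule 1 does not apply here → [r].

[pʰoɾixopror]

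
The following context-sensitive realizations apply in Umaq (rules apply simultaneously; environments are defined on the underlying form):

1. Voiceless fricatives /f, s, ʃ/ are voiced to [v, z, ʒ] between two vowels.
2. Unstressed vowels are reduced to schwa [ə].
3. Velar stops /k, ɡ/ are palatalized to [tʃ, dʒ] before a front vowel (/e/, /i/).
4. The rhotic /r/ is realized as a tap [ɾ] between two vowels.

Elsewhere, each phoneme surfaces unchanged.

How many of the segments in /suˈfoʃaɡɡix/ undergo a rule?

Segments that undergo a rule: /u/ → [ə] (rule 2); /f/ → [v] (rule 1); /ʃ/ → [ʒ] (rule 1); /a/ → [ə] (rule 2); /ɡ/ → [dʒ] (rule 3); /i/ → [ə] (rule 2).
All other segments surface unchanged.

6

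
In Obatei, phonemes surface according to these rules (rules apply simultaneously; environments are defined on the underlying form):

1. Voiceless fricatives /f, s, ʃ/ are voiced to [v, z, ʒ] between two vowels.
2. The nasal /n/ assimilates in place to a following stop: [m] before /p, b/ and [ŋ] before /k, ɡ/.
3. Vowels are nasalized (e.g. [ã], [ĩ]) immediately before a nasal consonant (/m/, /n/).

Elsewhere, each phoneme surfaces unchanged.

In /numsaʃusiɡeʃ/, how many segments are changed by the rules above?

3

Segments that undergo a rule: /u/ → [ũ] (rule 3); /ʃ/ → [ʒ] (rule 1); /s/ → [z] (rule 1).
All other segments surface unchanged.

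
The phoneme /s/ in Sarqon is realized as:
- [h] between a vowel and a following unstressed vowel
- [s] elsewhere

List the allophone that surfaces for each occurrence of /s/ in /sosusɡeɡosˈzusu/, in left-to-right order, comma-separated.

Occurrence 1 (position 1): no conditioning environment matches → elsewhere allophone [s].
Occurrence 2 (position 3): between a vowel and a following unstressed vowel → [h].
Occurrence 3 (position 5): no conditioning environment matches → elsewhere allophone [s].
Occurrence 4 (position 10): no conditioning environment matches → elsewhere allophone [s].
Occurrence 5 (position 13): between a vowel and a following unstressed vowel → [h].

[s], [h], [s], [s], [h]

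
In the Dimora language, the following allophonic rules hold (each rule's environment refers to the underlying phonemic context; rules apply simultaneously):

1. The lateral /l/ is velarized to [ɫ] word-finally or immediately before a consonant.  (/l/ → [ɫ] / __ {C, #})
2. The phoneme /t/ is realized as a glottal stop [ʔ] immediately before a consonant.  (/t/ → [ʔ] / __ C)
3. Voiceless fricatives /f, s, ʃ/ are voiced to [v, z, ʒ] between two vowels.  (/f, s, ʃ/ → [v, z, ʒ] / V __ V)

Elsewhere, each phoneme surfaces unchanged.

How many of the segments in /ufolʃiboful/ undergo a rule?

Segments that undergo a rule: /f/ → [v] (rule 3); /l/ → [ɫ] (rule 1); /f/ → [v] (rule 3); /l/ → [ɫ] (rule 1).
All other segments surface unchanged.

4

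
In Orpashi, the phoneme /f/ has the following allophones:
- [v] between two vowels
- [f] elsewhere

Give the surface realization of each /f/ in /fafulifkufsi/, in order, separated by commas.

[f], [v], [f], [f]

Occurrence 1 (position 1): no conditioning environment matches → elsewhere allophone [f].
Occurrence 2 (position 3): between two vowels → [v].
Occurrence 3 (position 7): no conditioning environment matches → elsewhere allophone [f].
Occurrence 4 (position 10): no conditioning environment matches → elsewhere allophone [f].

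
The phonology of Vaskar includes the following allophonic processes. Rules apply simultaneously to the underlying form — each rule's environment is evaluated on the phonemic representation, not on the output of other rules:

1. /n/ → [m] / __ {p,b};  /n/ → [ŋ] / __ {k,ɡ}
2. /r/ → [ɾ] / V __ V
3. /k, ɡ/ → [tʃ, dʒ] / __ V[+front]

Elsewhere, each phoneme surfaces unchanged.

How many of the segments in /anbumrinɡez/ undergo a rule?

Segments that undergo a rule: /n/ → [m] (rule 1); /n/ → [ŋ] (rule 1); /ɡ/ → [dʒ] (rule 3).
All other segments surface unchanged.

3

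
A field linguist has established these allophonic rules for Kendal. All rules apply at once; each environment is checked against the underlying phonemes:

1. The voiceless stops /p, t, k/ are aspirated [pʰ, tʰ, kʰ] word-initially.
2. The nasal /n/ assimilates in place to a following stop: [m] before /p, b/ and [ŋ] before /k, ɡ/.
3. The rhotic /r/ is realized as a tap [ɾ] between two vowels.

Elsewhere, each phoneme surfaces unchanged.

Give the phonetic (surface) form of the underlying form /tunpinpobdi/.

[tʰumpimpobdi]

Rule 1 applies to /t/ (word-initial: word-initially) → [tʰ].
/u/ — not in any rule's target class → [u].
/n/ (between /u/ and /p/): before a labial or velar stop, so rule 2 applies → [m].
/p/ (between /n/ and /i/): rule 1 targets it, but not word-initially → unchanged [p].
/i/ (between /p/ and /n/): no rule targets it → [i].
/n/ — between /i/ and /p/, before a labial or velar stop — surfaces as [m] (rule 2).
/p/ — between /n/ and /o/; rule 1 does not apply here → [p].
/o/ (between /p/ and /b/) is unaffected → [o].
/b/ — not in any rule's target class → [b].
/d/ (between /b/ and /i/) is unaffected → [d].
/i/ (word-final): no rule targets it → [i].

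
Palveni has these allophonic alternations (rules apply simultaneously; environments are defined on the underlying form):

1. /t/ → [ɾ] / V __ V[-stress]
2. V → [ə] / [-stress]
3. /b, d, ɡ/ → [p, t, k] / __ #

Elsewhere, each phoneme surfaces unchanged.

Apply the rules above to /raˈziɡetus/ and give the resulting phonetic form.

/r/ (word-initial): no rule targets it → [r].
Rule 2 applies to /a/ (between /r/ and /z/: in an unstressed syllable) → [ə].
/z/ stays [z].
/i/ — between /z/ and /ɡ/; rule 2 does not apply here → [i].
/ɡ/ (between /i/ and /e/) fails the environment for rule 3, so it stays [ɡ].
/e/ — between /ɡ/ and /t/, in an unstressed syllable — surfaces as [ə] (rule 2).
Rule 1 applies to /t/ (between /e/ and /u/: between a vowel and a following unstressed vowel) → [ɾ].
/u/ — between /t/ and /s/, in an unstressed syllable — surfaces as [ə] (rule 2).
/s/ (word-final) is unaffected → [s].

[rəˈziɡəɾəs]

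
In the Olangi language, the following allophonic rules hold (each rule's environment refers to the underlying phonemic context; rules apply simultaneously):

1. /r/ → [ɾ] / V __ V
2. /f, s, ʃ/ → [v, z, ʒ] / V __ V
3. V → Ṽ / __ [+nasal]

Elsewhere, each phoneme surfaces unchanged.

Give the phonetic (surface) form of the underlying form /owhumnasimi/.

[owhũmnazĩmi]

/o/ (word-initial): rule 3 targets it, but not before a nasal consonant → unchanged [o].
/w/ — not in any rule's target class → [w].
/h/ stays [h].
/u/ (between /h/ and /m/): before a nasal consonant, so rule 3 applies → [ũ].
/m/ (between /u/ and /n/): no rule targets it → [m].
/n/ (between /m/ and /a/) is unaffected → [n].
/a/ (between /n/ and /s/): rule 3 targets it, but not before a nasal consonant → unchanged [a].
/s/ — between /a/ and /i/, between two vowels — surfaces as [z] (rule 2).
/i/ — between /s/ and /m/, before a nasal consonant — surfaces as [ĩ] (rule 3).
/m/ stays [m].
/i/ — word-final; rule 3 does not apply here → [i].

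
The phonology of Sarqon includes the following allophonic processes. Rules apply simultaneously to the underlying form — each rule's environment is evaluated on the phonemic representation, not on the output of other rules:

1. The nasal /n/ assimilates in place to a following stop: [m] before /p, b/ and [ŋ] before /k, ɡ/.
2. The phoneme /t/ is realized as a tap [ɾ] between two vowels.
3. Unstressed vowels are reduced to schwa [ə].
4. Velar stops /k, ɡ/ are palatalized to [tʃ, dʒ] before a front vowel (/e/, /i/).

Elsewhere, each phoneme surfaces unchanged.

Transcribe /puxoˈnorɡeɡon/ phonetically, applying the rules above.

/p/ — not in any rule's target class → [p].
/u/ (between /p/ and /x/): in an unstressed syllable, so rule 3 applies → [ə].
/x/ (between /u/ and /o/) is unaffected → [x].
/o/ — between /x/ and /n/, in an unstressed syllable — surfaces as [ə] (rule 3).
/n/ (between /o/ and /o/) fails the environment for rule 1, so it stays [n].
/o/ (between /n/ and /r/): rule 3 targets it, but not in an unstressed syllable → unchanged [o].
/r/ (between /o/ and /ɡ/) is unaffected → [r].
Rule 4 applies to /ɡ/ (between /r/ and /e/: before a front vowel) → [dʒ].
/e/ meets the environment for rule 3 (in an unstressed syllable) → [ə].
/ɡ/ (between /e/ and /o/) is in the target of rule 4 but the environment (before a front vowel) is not met → [ɡ].
/o/ (between /ɡ/ and /n/) occurs in an unstressed syllable → [ə] by rule 3.
/n/ (word-final) is in the target of rule 1 but the environment (before a labial or velar stop) is not met → [n].

[pəxəˈnordʒəɡən]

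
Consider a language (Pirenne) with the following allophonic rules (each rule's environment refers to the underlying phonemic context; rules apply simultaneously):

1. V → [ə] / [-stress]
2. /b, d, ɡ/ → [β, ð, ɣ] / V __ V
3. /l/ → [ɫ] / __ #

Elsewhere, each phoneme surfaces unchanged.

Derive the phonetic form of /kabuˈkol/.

/k/ (word-initial) is unaffected → [k].
/a/ — between /k/ and /b/, in an unstressed syllable — surfaces as [ə] (rule 1).
/b/ (between /a/ and /u/): between two vowels, so rule 2 applies → [β].
/u/ — between /b/ and /k/, in an unstressed syllable — surfaces as [ə] (rule 1).
/k/ (between /u/ and /o/) is unaffected → [k].
/o/ (between /k/ and /l/): rule 1 targets it, but not in an unstressed syllable → unchanged [o].
Rule 3 applies to /l/ (word-final: word-finally) → [ɫ].

[kəβəˈkoɫ]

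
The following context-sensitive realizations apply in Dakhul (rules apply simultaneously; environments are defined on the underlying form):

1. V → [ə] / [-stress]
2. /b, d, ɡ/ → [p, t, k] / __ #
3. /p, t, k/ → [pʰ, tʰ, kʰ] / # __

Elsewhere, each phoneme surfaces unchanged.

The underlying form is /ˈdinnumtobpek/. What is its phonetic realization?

/d/ (word-initial) fails the environment for rule 2, so it stays [d].
/i/ (between /d/ and /n/) is in the target of rule 1 but the environment (in an unstressed syllable) is not met → [i].
Rule 1 applies to /u/ (between /n/ and /m/: in an unstressed syllable) → [ə].
/t/ — between /m/ and /o/; rule 3 does not apply here → [t].
Rule 1 applies to /o/ (between /t/ and /b/: in an unstressed syllable) → [ə].
/b/ — between /o/ and /p/; rule 2 does not apply here → [b].
/p/ — between /b/ and /e/; rule 3 does not apply here → [p].
/e/ (between /p/ and /k/): in an unstressed syllable, so rule 1 applies → [ə].
/k/ — word-final; rule 3 does not apply here → [k].

[ˈdinnəmtəbpək]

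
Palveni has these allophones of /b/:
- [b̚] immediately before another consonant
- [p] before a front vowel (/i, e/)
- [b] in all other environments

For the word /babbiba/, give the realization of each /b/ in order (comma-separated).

Occurrence 1 (position 1): no conditioning environment matches → elsewhere allophone [b].
Occurrence 2 (position 3): immediately before another consonant → [b̚].
Occurrence 3 (position 4): before a front vowel (/i, e/) → [p].
Occurrence 4 (position 6): no conditioning environment matches → elsewhere allophone [b].

[b], [b̚], [p], [b]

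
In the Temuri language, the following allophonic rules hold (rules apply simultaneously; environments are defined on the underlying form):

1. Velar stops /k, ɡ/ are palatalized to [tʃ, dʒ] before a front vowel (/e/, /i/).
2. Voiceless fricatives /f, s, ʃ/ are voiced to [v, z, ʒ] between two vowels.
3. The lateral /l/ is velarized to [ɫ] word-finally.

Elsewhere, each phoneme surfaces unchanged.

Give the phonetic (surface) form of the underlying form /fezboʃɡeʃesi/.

[fezboʃdʒeʒezi]

/f/ (word-initial): rule 2 targets it, but not between two vowels → unchanged [f].
/e/ — not in any rule's target class → [e].
/z/ (between /e/ and /b/): no rule targets it → [z].
/b/ — not in any rule's target class → [b].
/o/ stays [o].
/ʃ/ (between /o/ and /ɡ/): rule 2 targets it, but not between two vowels → unchanged [ʃ].
/ɡ/ (between /ʃ/ and /e/) occurs before a front vowel → [dʒ] by rule 1.
/e/ stays [e].
Rule 2 applies to /ʃ/ (between /e/ and /e/: between two vowels) → [ʒ].
/e/ (between /ʃ/ and /s/): no rule targets it → [e].
/s/ — between /e/ and /i/, between two vowels — surfaces as [z] (rule 2).
/i/ — not in any rule's target class → [i].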